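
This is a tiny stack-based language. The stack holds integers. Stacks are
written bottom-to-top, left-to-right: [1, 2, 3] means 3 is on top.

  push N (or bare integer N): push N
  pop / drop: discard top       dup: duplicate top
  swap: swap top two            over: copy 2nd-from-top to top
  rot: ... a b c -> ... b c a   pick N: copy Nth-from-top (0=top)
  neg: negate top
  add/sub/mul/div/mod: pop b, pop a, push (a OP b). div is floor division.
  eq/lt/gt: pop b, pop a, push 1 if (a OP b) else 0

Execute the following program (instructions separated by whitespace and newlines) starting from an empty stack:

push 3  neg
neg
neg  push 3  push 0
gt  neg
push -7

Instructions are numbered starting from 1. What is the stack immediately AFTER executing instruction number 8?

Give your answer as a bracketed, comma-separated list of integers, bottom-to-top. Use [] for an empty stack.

Answer: [-3, -1]

Derivation:
Step 1 ('push 3'): [3]
Step 2 ('neg'): [-3]
Step 3 ('neg'): [3]
Step 4 ('neg'): [-3]
Step 5 ('push 3'): [-3, 3]
Step 6 ('push 0'): [-3, 3, 0]
Step 7 ('gt'): [-3, 1]
Step 8 ('neg'): [-3, -1]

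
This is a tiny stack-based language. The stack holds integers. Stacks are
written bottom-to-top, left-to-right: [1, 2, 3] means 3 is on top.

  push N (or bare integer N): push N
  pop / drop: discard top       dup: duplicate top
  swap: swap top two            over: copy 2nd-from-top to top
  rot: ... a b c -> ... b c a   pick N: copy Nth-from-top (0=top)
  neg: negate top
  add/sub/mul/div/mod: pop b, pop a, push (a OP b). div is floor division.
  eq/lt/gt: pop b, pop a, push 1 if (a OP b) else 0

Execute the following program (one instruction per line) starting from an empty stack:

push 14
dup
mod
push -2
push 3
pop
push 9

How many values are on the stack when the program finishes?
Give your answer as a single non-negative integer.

Answer: 3

Derivation:
After 'push 14': stack = [14] (depth 1)
After 'dup': stack = [14, 14] (depth 2)
After 'mod': stack = [0] (depth 1)
After 'push -2': stack = [0, -2] (depth 2)
After 'push 3': stack = [0, -2, 3] (depth 3)
After 'pop': stack = [0, -2] (depth 2)
After 'push 9': stack = [0, -2, 9] (depth 3)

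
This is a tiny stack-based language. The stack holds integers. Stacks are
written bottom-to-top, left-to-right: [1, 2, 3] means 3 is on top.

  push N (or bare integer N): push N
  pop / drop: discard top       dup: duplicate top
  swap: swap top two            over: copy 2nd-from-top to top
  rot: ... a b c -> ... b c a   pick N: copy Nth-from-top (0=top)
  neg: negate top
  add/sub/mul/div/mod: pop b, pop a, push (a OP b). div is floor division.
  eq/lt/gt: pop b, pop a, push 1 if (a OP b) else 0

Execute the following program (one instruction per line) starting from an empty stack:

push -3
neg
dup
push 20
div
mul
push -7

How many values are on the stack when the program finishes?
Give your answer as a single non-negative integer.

After 'push -3': stack = [-3] (depth 1)
After 'neg': stack = [3] (depth 1)
After 'dup': stack = [3, 3] (depth 2)
After 'push 20': stack = [3, 3, 20] (depth 3)
After 'div': stack = [3, 0] (depth 2)
After 'mul': stack = [0] (depth 1)
After 'push -7': stack = [0, -7] (depth 2)

Answer: 2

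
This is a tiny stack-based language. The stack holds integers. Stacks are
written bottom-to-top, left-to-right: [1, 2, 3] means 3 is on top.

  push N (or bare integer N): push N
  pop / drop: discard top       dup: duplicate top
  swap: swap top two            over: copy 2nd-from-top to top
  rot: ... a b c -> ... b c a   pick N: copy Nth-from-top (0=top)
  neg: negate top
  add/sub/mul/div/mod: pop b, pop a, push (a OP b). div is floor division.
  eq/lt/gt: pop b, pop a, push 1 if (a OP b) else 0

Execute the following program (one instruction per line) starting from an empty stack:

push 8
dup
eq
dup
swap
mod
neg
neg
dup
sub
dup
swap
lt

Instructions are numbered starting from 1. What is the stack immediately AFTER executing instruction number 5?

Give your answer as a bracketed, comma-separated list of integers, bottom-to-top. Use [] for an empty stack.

Answer: [1, 1]

Derivation:
Step 1 ('push 8'): [8]
Step 2 ('dup'): [8, 8]
Step 3 ('eq'): [1]
Step 4 ('dup'): [1, 1]
Step 5 ('swap'): [1, 1]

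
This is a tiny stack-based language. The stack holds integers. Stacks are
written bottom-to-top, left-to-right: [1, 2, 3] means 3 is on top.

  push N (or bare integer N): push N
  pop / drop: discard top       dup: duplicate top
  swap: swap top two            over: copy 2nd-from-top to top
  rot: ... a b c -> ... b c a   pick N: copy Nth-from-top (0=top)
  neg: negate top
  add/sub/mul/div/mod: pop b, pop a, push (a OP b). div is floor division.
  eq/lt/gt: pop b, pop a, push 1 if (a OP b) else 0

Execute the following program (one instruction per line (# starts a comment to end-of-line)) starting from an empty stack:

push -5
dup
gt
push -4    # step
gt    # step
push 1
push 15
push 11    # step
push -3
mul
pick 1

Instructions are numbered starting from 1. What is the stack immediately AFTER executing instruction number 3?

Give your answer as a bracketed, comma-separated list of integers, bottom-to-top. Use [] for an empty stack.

Step 1 ('push -5'): [-5]
Step 2 ('dup'): [-5, -5]
Step 3 ('gt'): [0]

Answer: [0]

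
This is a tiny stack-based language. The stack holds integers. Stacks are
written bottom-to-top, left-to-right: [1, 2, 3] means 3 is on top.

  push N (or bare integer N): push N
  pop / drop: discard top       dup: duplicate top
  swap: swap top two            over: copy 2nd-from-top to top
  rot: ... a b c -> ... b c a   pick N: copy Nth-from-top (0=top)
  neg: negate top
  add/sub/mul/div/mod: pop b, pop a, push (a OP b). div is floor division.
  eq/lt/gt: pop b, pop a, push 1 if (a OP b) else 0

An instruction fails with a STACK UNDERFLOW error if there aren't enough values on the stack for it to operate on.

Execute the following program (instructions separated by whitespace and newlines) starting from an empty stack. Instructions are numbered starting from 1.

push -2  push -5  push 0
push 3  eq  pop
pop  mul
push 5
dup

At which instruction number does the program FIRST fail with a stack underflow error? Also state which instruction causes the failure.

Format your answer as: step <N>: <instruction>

Answer: step 8: mul

Derivation:
Step 1 ('push -2'): stack = [-2], depth = 1
Step 2 ('push -5'): stack = [-2, -5], depth = 2
Step 3 ('push 0'): stack = [-2, -5, 0], depth = 3
Step 4 ('push 3'): stack = [-2, -5, 0, 3], depth = 4
Step 5 ('eq'): stack = [-2, -5, 0], depth = 3
Step 6 ('pop'): stack = [-2, -5], depth = 2
Step 7 ('pop'): stack = [-2], depth = 1
Step 8 ('mul'): needs 2 value(s) but depth is 1 — STACK UNDERFLOW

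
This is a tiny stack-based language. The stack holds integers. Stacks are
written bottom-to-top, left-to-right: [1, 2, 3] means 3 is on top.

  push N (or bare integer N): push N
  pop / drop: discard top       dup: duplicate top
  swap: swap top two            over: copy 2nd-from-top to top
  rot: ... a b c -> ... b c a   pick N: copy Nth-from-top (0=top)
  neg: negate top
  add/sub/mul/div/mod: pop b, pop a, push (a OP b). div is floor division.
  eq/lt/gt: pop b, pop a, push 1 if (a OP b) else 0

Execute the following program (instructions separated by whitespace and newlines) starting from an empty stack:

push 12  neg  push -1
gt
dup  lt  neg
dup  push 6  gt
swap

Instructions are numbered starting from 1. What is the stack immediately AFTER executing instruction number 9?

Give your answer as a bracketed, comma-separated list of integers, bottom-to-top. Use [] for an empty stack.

Step 1 ('push 12'): [12]
Step 2 ('neg'): [-12]
Step 3 ('push -1'): [-12, -1]
Step 4 ('gt'): [0]
Step 5 ('dup'): [0, 0]
Step 6 ('lt'): [0]
Step 7 ('neg'): [0]
Step 8 ('dup'): [0, 0]
Step 9 ('push 6'): [0, 0, 6]

Answer: [0, 0, 6]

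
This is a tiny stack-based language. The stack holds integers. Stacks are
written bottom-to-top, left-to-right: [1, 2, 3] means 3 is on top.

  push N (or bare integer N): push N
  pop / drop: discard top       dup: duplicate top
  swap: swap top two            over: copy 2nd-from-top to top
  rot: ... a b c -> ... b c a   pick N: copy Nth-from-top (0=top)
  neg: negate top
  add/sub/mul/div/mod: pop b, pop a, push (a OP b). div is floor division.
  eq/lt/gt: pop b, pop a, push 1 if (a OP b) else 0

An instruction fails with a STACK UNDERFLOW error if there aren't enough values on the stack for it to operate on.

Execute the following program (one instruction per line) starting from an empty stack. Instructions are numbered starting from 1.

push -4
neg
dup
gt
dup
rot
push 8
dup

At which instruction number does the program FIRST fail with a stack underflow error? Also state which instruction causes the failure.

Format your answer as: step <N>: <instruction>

Step 1 ('push -4'): stack = [-4], depth = 1
Step 2 ('neg'): stack = [4], depth = 1
Step 3 ('dup'): stack = [4, 4], depth = 2
Step 4 ('gt'): stack = [0], depth = 1
Step 5 ('dup'): stack = [0, 0], depth = 2
Step 6 ('rot'): needs 3 value(s) but depth is 2 — STACK UNDERFLOW

Answer: step 6: rot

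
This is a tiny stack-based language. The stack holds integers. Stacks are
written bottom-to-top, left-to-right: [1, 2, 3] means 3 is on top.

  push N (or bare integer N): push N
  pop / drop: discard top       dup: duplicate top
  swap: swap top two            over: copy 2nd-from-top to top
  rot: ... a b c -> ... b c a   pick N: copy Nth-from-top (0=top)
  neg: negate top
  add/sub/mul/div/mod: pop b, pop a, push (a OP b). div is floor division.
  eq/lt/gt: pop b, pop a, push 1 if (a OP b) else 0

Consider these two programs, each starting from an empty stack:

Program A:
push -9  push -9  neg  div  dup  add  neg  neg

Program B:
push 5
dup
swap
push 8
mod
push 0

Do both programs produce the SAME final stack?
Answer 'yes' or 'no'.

Program A trace:
  After 'push -9': [-9]
  After 'push -9': [-9, -9]
  After 'neg': [-9, 9]
  After 'div': [-1]
  After 'dup': [-1, -1]
  After 'add': [-2]
  After 'neg': [2]
  After 'neg': [-2]
Program A final stack: [-2]

Program B trace:
  After 'push 5': [5]
  After 'dup': [5, 5]
  After 'swap': [5, 5]
  After 'push 8': [5, 5, 8]
  After 'mod': [5, 5]
  After 'push 0': [5, 5, 0]
Program B final stack: [5, 5, 0]
Same: no

Answer: no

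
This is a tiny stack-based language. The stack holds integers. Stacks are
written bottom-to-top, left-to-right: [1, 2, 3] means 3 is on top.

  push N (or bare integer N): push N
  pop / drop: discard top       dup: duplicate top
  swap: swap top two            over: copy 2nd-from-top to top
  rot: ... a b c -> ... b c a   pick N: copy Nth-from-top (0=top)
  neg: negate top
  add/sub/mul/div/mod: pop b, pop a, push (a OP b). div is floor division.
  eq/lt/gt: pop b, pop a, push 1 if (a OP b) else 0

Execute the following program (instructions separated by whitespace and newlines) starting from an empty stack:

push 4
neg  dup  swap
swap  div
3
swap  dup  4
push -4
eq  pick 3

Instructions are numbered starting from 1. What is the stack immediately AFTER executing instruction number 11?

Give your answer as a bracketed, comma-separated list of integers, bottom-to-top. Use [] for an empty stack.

Step 1 ('push 4'): [4]
Step 2 ('neg'): [-4]
Step 3 ('dup'): [-4, -4]
Step 4 ('swap'): [-4, -4]
Step 5 ('swap'): [-4, -4]
Step 6 ('div'): [1]
Step 7 ('3'): [1, 3]
Step 8 ('swap'): [3, 1]
Step 9 ('dup'): [3, 1, 1]
Step 10 ('4'): [3, 1, 1, 4]
Step 11 ('push -4'): [3, 1, 1, 4, -4]

Answer: [3, 1, 1, 4, -4]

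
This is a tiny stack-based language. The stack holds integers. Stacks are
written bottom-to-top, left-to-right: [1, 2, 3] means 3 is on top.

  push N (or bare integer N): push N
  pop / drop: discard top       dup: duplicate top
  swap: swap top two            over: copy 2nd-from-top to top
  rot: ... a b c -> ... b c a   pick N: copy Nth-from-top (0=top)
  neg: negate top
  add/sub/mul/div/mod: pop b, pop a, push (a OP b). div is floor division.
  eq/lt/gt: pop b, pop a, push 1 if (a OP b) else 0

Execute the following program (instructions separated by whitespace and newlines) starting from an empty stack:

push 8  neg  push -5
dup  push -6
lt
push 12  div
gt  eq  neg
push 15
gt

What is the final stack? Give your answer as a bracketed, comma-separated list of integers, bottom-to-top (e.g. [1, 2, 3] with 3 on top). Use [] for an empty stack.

Answer: [0]

Derivation:
After 'push 8': [8]
After 'neg': [-8]
After 'push -5': [-8, -5]
After 'dup': [-8, -5, -5]
After 'push -6': [-8, -5, -5, -6]
After 'lt': [-8, -5, 0]
After 'push 12': [-8, -5, 0, 12]
After 'div': [-8, -5, 0]
After 'gt': [-8, 0]
After 'eq': [0]
After 'neg': [0]
After 'push 15': [0, 15]
After 'gt': [0]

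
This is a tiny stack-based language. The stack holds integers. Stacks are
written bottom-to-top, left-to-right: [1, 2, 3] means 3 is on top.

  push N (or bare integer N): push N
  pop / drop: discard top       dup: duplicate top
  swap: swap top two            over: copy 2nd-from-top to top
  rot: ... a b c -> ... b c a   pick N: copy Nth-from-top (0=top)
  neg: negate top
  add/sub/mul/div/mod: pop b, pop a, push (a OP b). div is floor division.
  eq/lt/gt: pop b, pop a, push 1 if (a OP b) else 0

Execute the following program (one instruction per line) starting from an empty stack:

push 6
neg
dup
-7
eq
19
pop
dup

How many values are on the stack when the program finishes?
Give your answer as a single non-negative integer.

After 'push 6': stack = [6] (depth 1)
After 'neg': stack = [-6] (depth 1)
After 'dup': stack = [-6, -6] (depth 2)
After 'push -7': stack = [-6, -6, -7] (depth 3)
After 'eq': stack = [-6, 0] (depth 2)
After 'push 19': stack = [-6, 0, 19] (depth 3)
After 'pop': stack = [-6, 0] (depth 2)
After 'dup': stack = [-6, 0, 0] (depth 3)

Answer: 3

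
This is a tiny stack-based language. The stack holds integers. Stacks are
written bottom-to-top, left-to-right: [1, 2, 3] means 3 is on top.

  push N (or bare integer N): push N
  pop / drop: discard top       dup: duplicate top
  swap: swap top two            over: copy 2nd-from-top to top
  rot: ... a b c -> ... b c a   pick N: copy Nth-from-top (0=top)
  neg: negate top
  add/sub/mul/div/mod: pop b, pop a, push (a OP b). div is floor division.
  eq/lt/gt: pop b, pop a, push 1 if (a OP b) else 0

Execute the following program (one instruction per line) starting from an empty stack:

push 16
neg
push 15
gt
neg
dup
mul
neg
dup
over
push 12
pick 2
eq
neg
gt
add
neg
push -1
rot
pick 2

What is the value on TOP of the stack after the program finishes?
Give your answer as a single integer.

Answer: 0

Derivation:
After 'push 16': [16]
After 'neg': [-16]
After 'push 15': [-16, 15]
After 'gt': [0]
After 'neg': [0]
After 'dup': [0, 0]
After 'mul': [0]
After 'neg': [0]
After 'dup': [0, 0]
After 'over': [0, 0, 0]
After 'push 12': [0, 0, 0, 12]
After 'pick 2': [0, 0, 0, 12, 0]
After 'eq': [0, 0, 0, 0]
After 'neg': [0, 0, 0, 0]
After 'gt': [0, 0, 0]
After 'add': [0, 0]
After 'neg': [0, 0]
After 'push -1': [0, 0, -1]
After 'rot': [0, -1, 0]
After 'pick 2': [0, -1, 0, 0]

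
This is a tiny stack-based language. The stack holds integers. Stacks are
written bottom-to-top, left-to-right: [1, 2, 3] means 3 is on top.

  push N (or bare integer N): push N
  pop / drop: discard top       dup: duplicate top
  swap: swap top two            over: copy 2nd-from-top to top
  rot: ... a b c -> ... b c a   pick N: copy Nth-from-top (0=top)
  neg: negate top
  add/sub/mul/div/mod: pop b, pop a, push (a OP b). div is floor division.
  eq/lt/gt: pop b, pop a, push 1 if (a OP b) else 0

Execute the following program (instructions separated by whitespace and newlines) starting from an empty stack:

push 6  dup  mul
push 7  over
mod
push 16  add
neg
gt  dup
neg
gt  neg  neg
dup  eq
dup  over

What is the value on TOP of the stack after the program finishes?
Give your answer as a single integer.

Answer: 1

Derivation:
After 'push 6': [6]
After 'dup': [6, 6]
After 'mul': [36]
After 'push 7': [36, 7]
After 'over': [36, 7, 36]
After 'mod': [36, 7]
After 'push 16': [36, 7, 16]
After 'add': [36, 23]
After 'neg': [36, -23]
After 'gt': [1]
After 'dup': [1, 1]
After 'neg': [1, -1]
After 'gt': [1]
After 'neg': [-1]
After 'neg': [1]
After 'dup': [1, 1]
After 'eq': [1]
After 'dup': [1, 1]
After 'over': [1, 1, 1]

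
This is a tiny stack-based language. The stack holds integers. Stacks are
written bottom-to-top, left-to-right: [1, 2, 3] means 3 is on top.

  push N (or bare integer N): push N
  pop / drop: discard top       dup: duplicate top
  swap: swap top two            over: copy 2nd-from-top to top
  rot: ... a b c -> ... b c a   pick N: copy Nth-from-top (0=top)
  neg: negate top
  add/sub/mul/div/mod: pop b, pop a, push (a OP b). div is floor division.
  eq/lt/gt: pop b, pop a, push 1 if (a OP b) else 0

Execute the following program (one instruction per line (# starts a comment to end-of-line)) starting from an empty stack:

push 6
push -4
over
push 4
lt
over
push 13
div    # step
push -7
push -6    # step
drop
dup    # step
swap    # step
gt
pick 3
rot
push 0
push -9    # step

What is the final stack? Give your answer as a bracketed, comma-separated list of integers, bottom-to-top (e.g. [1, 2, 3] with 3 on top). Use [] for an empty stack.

Answer: [6, -4, 0, 0, -4, -1, 0, -9]

Derivation:
After 'push 6': [6]
After 'push -4': [6, -4]
After 'over': [6, -4, 6]
After 'push 4': [6, -4, 6, 4]
After 'lt': [6, -4, 0]
After 'over': [6, -4, 0, -4]
After 'push 13': [6, -4, 0, -4, 13]
After 'div': [6, -4, 0, -1]
After 'push -7': [6, -4, 0, -1, -7]
After 'push -6': [6, -4, 0, -1, -7, -6]
After 'drop': [6, -4, 0, -1, -7]
After 'dup': [6, -4, 0, -1, -7, -7]
After 'swap': [6, -4, 0, -1, -7, -7]
After 'gt': [6, -4, 0, -1, 0]
After 'pick 3': [6, -4, 0, -1, 0, -4]
After 'rot': [6, -4, 0, 0, -4, -1]
After 'push 0': [6, -4, 0, 0, -4, -1, 0]
After 'push -9': [6, -4, 0, 0, -4, -1, 0, -9]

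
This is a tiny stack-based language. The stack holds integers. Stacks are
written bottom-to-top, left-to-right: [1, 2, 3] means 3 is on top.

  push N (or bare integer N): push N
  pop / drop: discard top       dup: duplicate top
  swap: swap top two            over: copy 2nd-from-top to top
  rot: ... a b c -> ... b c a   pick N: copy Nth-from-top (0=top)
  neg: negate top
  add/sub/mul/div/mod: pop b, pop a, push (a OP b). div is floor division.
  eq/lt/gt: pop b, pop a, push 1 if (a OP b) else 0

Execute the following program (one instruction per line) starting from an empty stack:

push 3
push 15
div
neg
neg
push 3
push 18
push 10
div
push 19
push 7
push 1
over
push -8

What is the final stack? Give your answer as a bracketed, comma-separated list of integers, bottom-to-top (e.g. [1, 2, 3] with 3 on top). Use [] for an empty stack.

After 'push 3': [3]
After 'push 15': [3, 15]
After 'div': [0]
After 'neg': [0]
After 'neg': [0]
After 'push 3': [0, 3]
After 'push 18': [0, 3, 18]
After 'push 10': [0, 3, 18, 10]
After 'div': [0, 3, 1]
After 'push 19': [0, 3, 1, 19]
After 'push 7': [0, 3, 1, 19, 7]
After 'push 1': [0, 3, 1, 19, 7, 1]
After 'over': [0, 3, 1, 19, 7, 1, 7]
After 'push -8': [0, 3, 1, 19, 7, 1, 7, -8]

Answer: [0, 3, 1, 19, 7, 1, 7, -8]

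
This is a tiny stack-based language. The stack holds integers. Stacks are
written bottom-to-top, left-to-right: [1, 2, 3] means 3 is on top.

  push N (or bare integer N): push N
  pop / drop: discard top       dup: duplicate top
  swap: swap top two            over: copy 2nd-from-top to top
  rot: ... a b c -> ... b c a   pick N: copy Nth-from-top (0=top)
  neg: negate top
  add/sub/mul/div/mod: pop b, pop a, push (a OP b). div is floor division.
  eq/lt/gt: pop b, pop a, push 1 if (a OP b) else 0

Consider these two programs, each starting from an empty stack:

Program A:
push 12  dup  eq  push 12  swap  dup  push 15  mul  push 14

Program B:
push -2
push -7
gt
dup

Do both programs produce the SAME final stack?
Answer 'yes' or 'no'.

Answer: no

Derivation:
Program A trace:
  After 'push 12': [12]
  After 'dup': [12, 12]
  After 'eq': [1]
  After 'push 12': [1, 12]
  After 'swap': [12, 1]
  After 'dup': [12, 1, 1]
  After 'push 15': [12, 1, 1, 15]
  After 'mul': [12, 1, 15]
  After 'push 14': [12, 1, 15, 14]
Program A final stack: [12, 1, 15, 14]

Program B trace:
  After 'push -2': [-2]
  After 'push -7': [-2, -7]
  After 'gt': [1]
  After 'dup': [1, 1]
Program B final stack: [1, 1]
Same: no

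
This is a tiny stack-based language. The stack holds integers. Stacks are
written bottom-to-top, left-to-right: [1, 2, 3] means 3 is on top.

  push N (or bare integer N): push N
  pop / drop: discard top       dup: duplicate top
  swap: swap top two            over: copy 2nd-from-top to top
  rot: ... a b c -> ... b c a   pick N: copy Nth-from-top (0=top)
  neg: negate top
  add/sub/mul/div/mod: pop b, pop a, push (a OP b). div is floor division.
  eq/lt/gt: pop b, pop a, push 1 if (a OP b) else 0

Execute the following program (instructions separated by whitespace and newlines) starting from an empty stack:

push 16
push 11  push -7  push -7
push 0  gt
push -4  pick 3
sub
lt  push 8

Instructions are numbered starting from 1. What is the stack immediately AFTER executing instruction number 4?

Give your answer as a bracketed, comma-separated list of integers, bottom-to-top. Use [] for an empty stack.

Answer: [16, 11, -7, -7]

Derivation:
Step 1 ('push 16'): [16]
Step 2 ('push 11'): [16, 11]
Step 3 ('push -7'): [16, 11, -7]
Step 4 ('push -7'): [16, 11, -7, -7]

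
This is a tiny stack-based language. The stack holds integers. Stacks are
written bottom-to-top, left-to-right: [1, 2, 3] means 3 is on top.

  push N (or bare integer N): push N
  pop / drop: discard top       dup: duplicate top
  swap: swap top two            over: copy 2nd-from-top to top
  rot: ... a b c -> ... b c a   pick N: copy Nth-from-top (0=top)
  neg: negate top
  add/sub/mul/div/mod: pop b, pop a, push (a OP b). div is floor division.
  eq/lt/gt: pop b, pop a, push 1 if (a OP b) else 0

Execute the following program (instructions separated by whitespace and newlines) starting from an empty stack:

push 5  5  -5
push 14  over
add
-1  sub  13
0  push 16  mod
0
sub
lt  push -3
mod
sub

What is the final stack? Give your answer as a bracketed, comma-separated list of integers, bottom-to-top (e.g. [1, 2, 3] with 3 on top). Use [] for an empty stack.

Answer: [5, 5, -5, 10]

Derivation:
After 'push 5': [5]
After 'push 5': [5, 5]
After 'push -5': [5, 5, -5]
After 'push 14': [5, 5, -5, 14]
After 'over': [5, 5, -5, 14, -5]
After 'add': [5, 5, -5, 9]
After 'push -1': [5, 5, -5, 9, -1]
After 'sub': [5, 5, -5, 10]
After 'push 13': [5, 5, -5, 10, 13]
After 'push 0': [5, 5, -5, 10, 13, 0]
After 'push 16': [5, 5, -5, 10, 13, 0, 16]
After 'mod': [5, 5, -5, 10, 13, 0]
After 'push 0': [5, 5, -5, 10, 13, 0, 0]
After 'sub': [5, 5, -5, 10, 13, 0]
After 'lt': [5, 5, -5, 10, 0]
After 'push -3': [5, 5, -5, 10, 0, -3]
After 'mod': [5, 5, -5, 10, 0]
After 'sub': [5, 5, -5, 10]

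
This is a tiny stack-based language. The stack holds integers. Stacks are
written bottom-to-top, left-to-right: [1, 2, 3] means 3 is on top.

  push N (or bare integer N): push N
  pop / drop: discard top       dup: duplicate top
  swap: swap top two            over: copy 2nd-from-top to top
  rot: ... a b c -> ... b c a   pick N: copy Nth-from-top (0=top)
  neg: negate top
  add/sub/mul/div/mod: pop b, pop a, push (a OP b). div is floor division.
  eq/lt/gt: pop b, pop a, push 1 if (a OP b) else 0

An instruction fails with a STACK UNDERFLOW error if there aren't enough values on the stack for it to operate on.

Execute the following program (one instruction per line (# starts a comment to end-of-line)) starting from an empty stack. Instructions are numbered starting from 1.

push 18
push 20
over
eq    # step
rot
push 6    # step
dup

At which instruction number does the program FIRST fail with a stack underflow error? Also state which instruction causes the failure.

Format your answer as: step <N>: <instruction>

Answer: step 5: rot

Derivation:
Step 1 ('push 18'): stack = [18], depth = 1
Step 2 ('push 20'): stack = [18, 20], depth = 2
Step 3 ('over'): stack = [18, 20, 18], depth = 3
Step 4 ('eq'): stack = [18, 0], depth = 2
Step 5 ('rot'): needs 3 value(s) but depth is 2 — STACK UNDERFLOW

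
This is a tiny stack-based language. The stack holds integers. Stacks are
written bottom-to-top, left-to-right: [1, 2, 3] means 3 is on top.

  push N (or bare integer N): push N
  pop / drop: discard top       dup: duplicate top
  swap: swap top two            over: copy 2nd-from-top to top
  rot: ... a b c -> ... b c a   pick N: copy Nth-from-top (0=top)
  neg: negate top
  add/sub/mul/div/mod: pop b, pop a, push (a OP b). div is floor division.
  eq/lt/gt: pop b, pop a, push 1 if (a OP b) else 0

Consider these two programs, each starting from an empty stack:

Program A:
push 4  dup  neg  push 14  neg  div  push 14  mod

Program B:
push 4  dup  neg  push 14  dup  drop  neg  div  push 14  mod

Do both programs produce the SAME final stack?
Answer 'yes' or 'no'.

Program A trace:
  After 'push 4': [4]
  After 'dup': [4, 4]
  After 'neg': [4, -4]
  After 'push 14': [4, -4, 14]
  After 'neg': [4, -4, -14]
  After 'div': [4, 0]
  After 'push 14': [4, 0, 14]
  After 'mod': [4, 0]
Program A final stack: [4, 0]

Program B trace:
  After 'push 4': [4]
  After 'dup': [4, 4]
  After 'neg': [4, -4]
  After 'push 14': [4, -4, 14]
  After 'dup': [4, -4, 14, 14]
  After 'drop': [4, -4, 14]
  After 'neg': [4, -4, -14]
  After 'div': [4, 0]
  After 'push 14': [4, 0, 14]
  After 'mod': [4, 0]
Program B final stack: [4, 0]
Same: yes

Answer: yes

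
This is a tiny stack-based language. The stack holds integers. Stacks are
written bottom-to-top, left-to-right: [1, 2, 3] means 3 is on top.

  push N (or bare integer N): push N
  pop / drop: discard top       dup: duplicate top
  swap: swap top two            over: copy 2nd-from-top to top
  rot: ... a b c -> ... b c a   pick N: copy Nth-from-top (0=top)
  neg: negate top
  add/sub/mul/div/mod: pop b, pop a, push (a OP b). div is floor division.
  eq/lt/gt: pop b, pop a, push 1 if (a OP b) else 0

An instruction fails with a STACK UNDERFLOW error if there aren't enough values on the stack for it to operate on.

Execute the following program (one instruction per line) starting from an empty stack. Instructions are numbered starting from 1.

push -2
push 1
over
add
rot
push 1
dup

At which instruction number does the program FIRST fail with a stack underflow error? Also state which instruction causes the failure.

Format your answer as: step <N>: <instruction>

Step 1 ('push -2'): stack = [-2], depth = 1
Step 2 ('push 1'): stack = [-2, 1], depth = 2
Step 3 ('over'): stack = [-2, 1, -2], depth = 3
Step 4 ('add'): stack = [-2, -1], depth = 2
Step 5 ('rot'): needs 3 value(s) but depth is 2 — STACK UNDERFLOW

Answer: step 5: rot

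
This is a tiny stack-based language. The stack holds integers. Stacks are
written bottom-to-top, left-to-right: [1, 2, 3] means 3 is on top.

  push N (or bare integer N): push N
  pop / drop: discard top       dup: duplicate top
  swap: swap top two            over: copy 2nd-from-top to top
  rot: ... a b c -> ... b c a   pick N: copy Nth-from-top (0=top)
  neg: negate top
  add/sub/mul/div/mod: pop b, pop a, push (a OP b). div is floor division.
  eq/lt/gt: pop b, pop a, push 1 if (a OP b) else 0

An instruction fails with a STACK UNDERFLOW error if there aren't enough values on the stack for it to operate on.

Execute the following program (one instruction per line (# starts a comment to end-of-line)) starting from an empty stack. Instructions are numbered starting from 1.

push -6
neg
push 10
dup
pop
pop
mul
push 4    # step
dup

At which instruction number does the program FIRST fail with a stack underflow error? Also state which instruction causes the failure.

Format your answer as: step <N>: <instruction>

Answer: step 7: mul

Derivation:
Step 1 ('push -6'): stack = [-6], depth = 1
Step 2 ('neg'): stack = [6], depth = 1
Step 3 ('push 10'): stack = [6, 10], depth = 2
Step 4 ('dup'): stack = [6, 10, 10], depth = 3
Step 5 ('pop'): stack = [6, 10], depth = 2
Step 6 ('pop'): stack = [6], depth = 1
Step 7 ('mul'): needs 2 value(s) but depth is 1 — STACK UNDERFLOW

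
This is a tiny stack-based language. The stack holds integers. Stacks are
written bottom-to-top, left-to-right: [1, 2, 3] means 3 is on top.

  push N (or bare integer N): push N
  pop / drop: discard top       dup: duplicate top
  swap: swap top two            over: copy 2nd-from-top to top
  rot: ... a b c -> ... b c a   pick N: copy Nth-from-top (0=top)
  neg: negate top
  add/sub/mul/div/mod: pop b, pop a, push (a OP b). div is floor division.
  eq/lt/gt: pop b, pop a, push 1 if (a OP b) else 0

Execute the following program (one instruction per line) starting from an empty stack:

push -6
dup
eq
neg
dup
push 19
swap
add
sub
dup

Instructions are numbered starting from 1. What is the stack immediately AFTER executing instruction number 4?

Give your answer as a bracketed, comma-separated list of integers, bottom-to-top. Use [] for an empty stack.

Step 1 ('push -6'): [-6]
Step 2 ('dup'): [-6, -6]
Step 3 ('eq'): [1]
Step 4 ('neg'): [-1]

Answer: [-1]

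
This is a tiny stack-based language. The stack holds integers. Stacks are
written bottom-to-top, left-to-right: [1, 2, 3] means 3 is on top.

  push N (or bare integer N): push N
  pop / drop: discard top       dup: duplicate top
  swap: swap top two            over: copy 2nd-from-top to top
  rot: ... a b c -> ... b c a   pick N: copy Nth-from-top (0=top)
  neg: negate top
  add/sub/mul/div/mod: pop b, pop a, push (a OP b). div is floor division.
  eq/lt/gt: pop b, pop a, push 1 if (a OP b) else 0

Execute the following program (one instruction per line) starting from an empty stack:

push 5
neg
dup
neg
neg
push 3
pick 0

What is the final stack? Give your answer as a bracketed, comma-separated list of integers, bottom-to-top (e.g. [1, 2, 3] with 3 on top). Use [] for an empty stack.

After 'push 5': [5]
After 'neg': [-5]
After 'dup': [-5, -5]
After 'neg': [-5, 5]
After 'neg': [-5, -5]
After 'push 3': [-5, -5, 3]
After 'pick 0': [-5, -5, 3, 3]

Answer: [-5, -5, 3, 3]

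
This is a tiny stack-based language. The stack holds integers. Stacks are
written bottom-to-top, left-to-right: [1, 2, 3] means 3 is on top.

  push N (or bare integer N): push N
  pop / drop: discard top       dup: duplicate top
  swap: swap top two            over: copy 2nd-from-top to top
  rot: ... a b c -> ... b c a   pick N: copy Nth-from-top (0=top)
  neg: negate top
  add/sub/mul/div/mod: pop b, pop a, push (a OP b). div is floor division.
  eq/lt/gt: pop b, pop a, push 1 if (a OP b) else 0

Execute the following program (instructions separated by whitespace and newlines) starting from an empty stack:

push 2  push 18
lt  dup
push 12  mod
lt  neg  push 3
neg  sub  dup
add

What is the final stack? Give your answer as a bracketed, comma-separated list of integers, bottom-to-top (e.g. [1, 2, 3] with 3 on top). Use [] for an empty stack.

After 'push 2': [2]
After 'push 18': [2, 18]
After 'lt': [1]
After 'dup': [1, 1]
After 'push 12': [1, 1, 12]
After 'mod': [1, 1]
After 'lt': [0]
After 'neg': [0]
After 'push 3': [0, 3]
After 'neg': [0, -3]
After 'sub': [3]
After 'dup': [3, 3]
After 'add': [6]

Answer: [6]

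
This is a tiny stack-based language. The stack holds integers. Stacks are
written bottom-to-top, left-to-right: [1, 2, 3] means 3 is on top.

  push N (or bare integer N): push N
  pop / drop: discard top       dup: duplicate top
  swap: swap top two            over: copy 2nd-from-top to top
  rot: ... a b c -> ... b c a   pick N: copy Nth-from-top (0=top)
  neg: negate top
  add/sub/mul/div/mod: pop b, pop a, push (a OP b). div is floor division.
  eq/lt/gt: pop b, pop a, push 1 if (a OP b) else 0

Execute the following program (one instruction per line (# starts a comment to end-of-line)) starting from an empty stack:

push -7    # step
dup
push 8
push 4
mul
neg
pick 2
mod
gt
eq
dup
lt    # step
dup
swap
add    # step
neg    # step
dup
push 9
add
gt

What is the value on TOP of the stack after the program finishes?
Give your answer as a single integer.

After 'push -7': [-7]
After 'dup': [-7, -7]
After 'push 8': [-7, -7, 8]
After 'push 4': [-7, -7, 8, 4]
After 'mul': [-7, -7, 32]
After 'neg': [-7, -7, -32]
After 'pick 2': [-7, -7, -32, -7]
After 'mod': [-7, -7, -4]
After 'gt': [-7, 0]
After 'eq': [0]
After 'dup': [0, 0]
After 'lt': [0]
After 'dup': [0, 0]
After 'swap': [0, 0]
After 'add': [0]
After 'neg': [0]
After 'dup': [0, 0]
After 'push 9': [0, 0, 9]
After 'add': [0, 9]
After 'gt': [0]

Answer: 0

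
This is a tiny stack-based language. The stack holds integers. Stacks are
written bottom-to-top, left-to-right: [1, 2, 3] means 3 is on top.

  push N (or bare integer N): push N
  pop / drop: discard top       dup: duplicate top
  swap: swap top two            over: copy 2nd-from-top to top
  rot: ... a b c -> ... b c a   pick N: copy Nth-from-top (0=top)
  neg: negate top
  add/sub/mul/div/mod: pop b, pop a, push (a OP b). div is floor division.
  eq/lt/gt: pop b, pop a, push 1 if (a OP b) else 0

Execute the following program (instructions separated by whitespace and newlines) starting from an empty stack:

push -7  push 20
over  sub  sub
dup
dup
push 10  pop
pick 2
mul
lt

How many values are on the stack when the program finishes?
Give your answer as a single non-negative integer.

Answer: 2

Derivation:
After 'push -7': stack = [-7] (depth 1)
After 'push 20': stack = [-7, 20] (depth 2)
After 'over': stack = [-7, 20, -7] (depth 3)
After 'sub': stack = [-7, 27] (depth 2)
After 'sub': stack = [-34] (depth 1)
After 'dup': stack = [-34, -34] (depth 2)
After 'dup': stack = [-34, -34, -34] (depth 3)
After 'push 10': stack = [-34, -34, -34, 10] (depth 4)
After 'pop': stack = [-34, -34, -34] (depth 3)
After 'pick 2': stack = [-34, -34, -34, -34] (depth 4)
After 'mul': stack = [-34, -34, 1156] (depth 3)
After 'lt': stack = [-34, 1] (depth 2)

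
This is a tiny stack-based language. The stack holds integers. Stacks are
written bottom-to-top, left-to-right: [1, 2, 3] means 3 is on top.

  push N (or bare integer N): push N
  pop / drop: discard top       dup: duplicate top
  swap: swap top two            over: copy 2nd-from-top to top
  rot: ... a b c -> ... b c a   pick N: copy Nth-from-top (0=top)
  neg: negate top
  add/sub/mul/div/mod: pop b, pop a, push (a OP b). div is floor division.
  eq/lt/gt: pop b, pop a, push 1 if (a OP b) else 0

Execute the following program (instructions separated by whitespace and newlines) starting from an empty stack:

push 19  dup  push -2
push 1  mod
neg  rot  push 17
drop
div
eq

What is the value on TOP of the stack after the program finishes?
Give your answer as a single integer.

After 'push 19': [19]
After 'dup': [19, 19]
After 'push -2': [19, 19, -2]
After 'push 1': [19, 19, -2, 1]
After 'mod': [19, 19, 0]
After 'neg': [19, 19, 0]
After 'rot': [19, 0, 19]
After 'push 17': [19, 0, 19, 17]
After 'drop': [19, 0, 19]
After 'div': [19, 0]
After 'eq': [0]

Answer: 0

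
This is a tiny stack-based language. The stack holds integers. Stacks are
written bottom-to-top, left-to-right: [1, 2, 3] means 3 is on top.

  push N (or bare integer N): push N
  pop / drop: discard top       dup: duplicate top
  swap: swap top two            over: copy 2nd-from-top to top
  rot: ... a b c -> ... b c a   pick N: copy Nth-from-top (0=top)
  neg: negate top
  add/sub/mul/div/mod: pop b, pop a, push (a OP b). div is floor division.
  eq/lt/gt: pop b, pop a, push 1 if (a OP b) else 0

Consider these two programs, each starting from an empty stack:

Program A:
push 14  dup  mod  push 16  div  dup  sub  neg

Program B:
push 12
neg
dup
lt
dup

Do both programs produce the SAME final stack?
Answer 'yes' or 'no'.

Program A trace:
  After 'push 14': [14]
  After 'dup': [14, 14]
  After 'mod': [0]
  After 'push 16': [0, 16]
  After 'div': [0]
  After 'dup': [0, 0]
  After 'sub': [0]
  After 'neg': [0]
Program A final stack: [0]

Program B trace:
  After 'push 12': [12]
  After 'neg': [-12]
  After 'dup': [-12, -12]
  After 'lt': [0]
  After 'dup': [0, 0]
Program B final stack: [0, 0]
Same: no

Answer: no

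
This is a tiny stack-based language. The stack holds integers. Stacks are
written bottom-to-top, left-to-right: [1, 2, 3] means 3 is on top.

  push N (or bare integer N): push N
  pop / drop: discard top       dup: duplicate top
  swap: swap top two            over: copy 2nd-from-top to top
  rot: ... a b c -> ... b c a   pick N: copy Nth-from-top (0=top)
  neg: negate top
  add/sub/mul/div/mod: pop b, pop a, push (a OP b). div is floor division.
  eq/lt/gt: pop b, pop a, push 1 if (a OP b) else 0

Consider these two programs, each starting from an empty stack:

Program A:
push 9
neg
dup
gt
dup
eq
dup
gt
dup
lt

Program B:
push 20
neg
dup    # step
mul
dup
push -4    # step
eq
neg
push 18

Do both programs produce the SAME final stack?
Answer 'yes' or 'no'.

Answer: no

Derivation:
Program A trace:
  After 'push 9': [9]
  After 'neg': [-9]
  After 'dup': [-9, -9]
  After 'gt': [0]
  After 'dup': [0, 0]
  After 'eq': [1]
  After 'dup': [1, 1]
  After 'gt': [0]
  After 'dup': [0, 0]
  After 'lt': [0]
Program A final stack: [0]

Program B trace:
  After 'push 20': [20]
  After 'neg': [-20]
  After 'dup': [-20, -20]
  After 'mul': [400]
  After 'dup': [400, 400]
  After 'push -4': [400, 400, -4]
  After 'eq': [400, 0]
  After 'neg': [400, 0]
  After 'push 18': [400, 0, 18]
Program B final stack: [400, 0, 18]
Same: no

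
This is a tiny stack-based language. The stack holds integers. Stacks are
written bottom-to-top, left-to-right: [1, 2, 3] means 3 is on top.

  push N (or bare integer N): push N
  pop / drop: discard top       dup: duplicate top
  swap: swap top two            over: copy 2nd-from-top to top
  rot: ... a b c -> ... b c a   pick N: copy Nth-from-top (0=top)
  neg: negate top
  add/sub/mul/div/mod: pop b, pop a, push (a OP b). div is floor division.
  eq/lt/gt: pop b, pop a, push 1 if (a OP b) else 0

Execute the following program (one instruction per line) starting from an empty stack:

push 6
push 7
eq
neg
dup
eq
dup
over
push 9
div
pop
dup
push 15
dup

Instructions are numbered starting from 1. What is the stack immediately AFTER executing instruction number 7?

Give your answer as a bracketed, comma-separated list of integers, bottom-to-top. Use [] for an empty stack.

Step 1 ('push 6'): [6]
Step 2 ('push 7'): [6, 7]
Step 3 ('eq'): [0]
Step 4 ('neg'): [0]
Step 5 ('dup'): [0, 0]
Step 6 ('eq'): [1]
Step 7 ('dup'): [1, 1]

Answer: [1, 1]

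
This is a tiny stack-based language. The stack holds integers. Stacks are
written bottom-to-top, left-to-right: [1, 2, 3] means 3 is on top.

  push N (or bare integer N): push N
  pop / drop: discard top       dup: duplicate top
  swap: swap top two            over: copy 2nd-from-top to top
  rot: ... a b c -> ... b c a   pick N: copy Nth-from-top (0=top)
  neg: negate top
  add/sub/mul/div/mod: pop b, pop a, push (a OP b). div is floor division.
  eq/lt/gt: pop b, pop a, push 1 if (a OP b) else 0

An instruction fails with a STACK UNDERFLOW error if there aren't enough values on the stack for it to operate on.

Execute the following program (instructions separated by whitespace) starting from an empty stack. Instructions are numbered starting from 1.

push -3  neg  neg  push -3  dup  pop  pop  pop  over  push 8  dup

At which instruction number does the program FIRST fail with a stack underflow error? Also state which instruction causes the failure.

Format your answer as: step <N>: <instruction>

Step 1 ('push -3'): stack = [-3], depth = 1
Step 2 ('neg'): stack = [3], depth = 1
Step 3 ('neg'): stack = [-3], depth = 1
Step 4 ('push -3'): stack = [-3, -3], depth = 2
Step 5 ('dup'): stack = [-3, -3, -3], depth = 3
Step 6 ('pop'): stack = [-3, -3], depth = 2
Step 7 ('pop'): stack = [-3], depth = 1
Step 8 ('pop'): stack = [], depth = 0
Step 9 ('over'): needs 2 value(s) but depth is 0 — STACK UNDERFLOW

Answer: step 9: over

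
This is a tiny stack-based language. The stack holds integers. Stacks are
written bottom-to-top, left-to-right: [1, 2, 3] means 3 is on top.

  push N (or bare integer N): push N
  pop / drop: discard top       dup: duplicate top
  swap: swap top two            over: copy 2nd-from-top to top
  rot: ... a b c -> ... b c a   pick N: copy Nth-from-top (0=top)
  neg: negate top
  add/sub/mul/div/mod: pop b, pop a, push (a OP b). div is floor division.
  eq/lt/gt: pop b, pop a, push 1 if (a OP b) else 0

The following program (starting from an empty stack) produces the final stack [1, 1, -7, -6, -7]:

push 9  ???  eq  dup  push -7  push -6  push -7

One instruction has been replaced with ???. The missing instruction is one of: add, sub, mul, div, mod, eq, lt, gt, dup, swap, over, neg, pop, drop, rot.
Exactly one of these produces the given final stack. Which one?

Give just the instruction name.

Answer: dup

Derivation:
Stack before ???: [9]
Stack after ???:  [9, 9]
The instruction that transforms [9] -> [9, 9] is: dup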